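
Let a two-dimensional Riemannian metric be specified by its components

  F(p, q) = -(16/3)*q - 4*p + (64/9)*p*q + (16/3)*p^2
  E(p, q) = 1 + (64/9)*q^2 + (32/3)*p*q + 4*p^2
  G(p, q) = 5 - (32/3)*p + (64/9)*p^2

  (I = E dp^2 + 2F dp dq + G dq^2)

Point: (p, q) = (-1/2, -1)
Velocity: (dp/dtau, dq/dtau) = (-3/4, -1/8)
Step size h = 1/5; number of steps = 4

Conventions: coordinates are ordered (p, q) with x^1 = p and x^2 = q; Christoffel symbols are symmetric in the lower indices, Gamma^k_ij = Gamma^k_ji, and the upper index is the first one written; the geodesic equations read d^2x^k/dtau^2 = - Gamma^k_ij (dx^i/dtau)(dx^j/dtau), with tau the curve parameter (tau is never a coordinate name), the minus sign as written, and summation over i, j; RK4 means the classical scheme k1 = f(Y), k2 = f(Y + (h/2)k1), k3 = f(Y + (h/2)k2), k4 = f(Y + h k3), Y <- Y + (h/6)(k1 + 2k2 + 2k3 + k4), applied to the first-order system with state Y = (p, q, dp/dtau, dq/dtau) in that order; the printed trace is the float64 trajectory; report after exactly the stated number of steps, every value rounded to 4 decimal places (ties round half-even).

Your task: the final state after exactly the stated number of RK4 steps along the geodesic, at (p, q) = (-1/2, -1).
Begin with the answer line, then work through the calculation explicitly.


Answer: p = -1.0468, q = -1.0506, dp/dtau = -0.6354, dq/dtau = -0.0174

f(Y) = (dp/dtau, dq/dtau, -Gamma^p_ij Y'^i Y'^j, -Gamma^q_ij Y'^i Y'^j) with the Gammas evaluated at the stage position; h = 0.200000; intermediate values shown to 6 dp
step 0: p = -0.5000, q = -1.0000, dp/dtau = -0.7500, dq/dtau = -0.1250
step 1:
  k1: at (p, q) = (-0.500000, -1.000000), (dp/dtau, dq/dtau) = (-0.750000, -0.125000); Gamma_ppp = -0.286957, Gamma_ppq = -0.382609, Gamma_pqq = 0.000000, Gamma_qpp = -0.260870, Gamma_qpq = -0.347826, Gamma_qqq = 0.000000; k1 = (-0.750000, -0.125000, 0.233152, 0.211957)
  k2: at (p, q) = (-0.575000, -1.012500), (dp/dtau, dq/dtau) = (-0.726685, -0.103804); Gamma_ppp = -0.272018, Gamma_ppq = -0.362691, Gamma_pqq = 0.000000, Gamma_qpp = -0.249644, Gamma_qpq = -0.332859, Gamma_qqq = 0.000000; k2 = (-0.726685, -0.103804, 0.198363, 0.182047)
  k3: at (p, q) = (-0.572668, -1.010380), (dp/dtau, dq/dtau) = (-0.730164, -0.106795); Gamma_ppp = -0.272475, Gamma_ppq = -0.363300, Gamma_pqq = 0.000000, Gamma_qpp = -0.250295, Gamma_qpq = -0.333726, Gamma_qqq = 0.000000; k3 = (-0.730164, -0.106795, 0.201926, 0.185488)
  k4: at (p, q) = (-0.646033, -1.021359), (dp/dtau, dq/dtau) = (-0.709615, -0.087902); Gamma_ppp = -0.259205, Gamma_ppq = -0.345607, Gamma_pqq = 0.000000, Gamma_qpp = -0.240297, Gamma_qpq = -0.320395, Gamma_qqq = 0.000000; k4 = (-0.709615, -0.087902, 0.173639, 0.160973)
  Y <- Y + (h/6)(k1 + 2k2 + 2k3 + k4): p = -0.6458, q = -1.0211, dp/dtau = -0.7098, dq/dtau = -0.0881
step 2:
  k1: at (p, q) = (-0.645777, -1.021137), (dp/dtau, dq/dtau) = (-0.709754, -0.088067); Gamma_ppp = -0.259250, Gamma_ppq = -0.345667, Gamma_pqq = 0.000000, Gamma_qpp = -0.240361, Gamma_qpq = -0.320481, Gamma_qqq = 0.000000; k1 = (-0.709754, -0.088067, 0.173810, 0.161146)
  k2: at (p, q) = (-0.716752, -1.029943), (dp/dtau, dq/dtau) = (-0.692373, -0.071952); Gamma_ppp = -0.247550, Gamma_ppq = -0.330066, Gamma_pqq = 0.000000, Gamma_qpp = -0.231638, Gamma_qpq = -0.308851, Gamma_qqq = 0.000000; k2 = (-0.692373, -0.071952, 0.151557, 0.141815)
  k3: at (p, q) = (-0.715014, -1.028332), (dp/dtau, dq/dtau) = (-0.694599, -0.073885); Gamma_ppp = -0.247832, Gamma_ppq = -0.330442, Gamma_pqq = 0.000000, Gamma_qpp = -0.232059, Gamma_qpq = -0.309411, Gamma_qqq = 0.000000; k3 = (-0.694599, -0.073885, 0.153488, 0.143719)
  k4: at (p, q) = (-0.784697, -1.035914), (dp/dtau, dq/dtau) = (-0.679057, -0.059323); Gamma_ppp = -0.237273, Gamma_ppq = -0.316364, Gamma_pqq = 0.000000, Gamma_qpp = -0.224165, Gamma_qpq = -0.298887, Gamma_qqq = 0.000000; k4 = (-0.679057, -0.059323, 0.134899, 0.127447)
  Y <- Y + (h/6)(k1 + 2k2 + 2k3 + k4): p = -0.7845, q = -1.0358, dp/dtau = -0.6791, dq/dtau = -0.0594
step 3:
  k1: at (p, q) = (-0.784536, -1.035772), (dp/dtau, dq/dtau) = (-0.679128, -0.059411); Gamma_ppp = -0.237297, Gamma_ppq = -0.316396, Gamma_pqq = 0.000000, Gamma_qpp = -0.224200, Gamma_qpq = -0.298934, Gamma_qqq = 0.000000; k1 = (-0.679128, -0.059411, 0.134976, 0.127527)
  k2: at (p, q) = (-0.852448, -1.041713), (dp/dtau, dq/dtau) = (-0.665630, -0.046659); Gamma_ppp = -0.227809, Gamma_ppq = -0.303746, Gamma_pqq = 0.000000, Gamma_qpp = -0.217158, Gamma_qpq = -0.289544, Gamma_qqq = 0.000000; k2 = (-0.665630, -0.046659, 0.119801, 0.114200)
  k3: at (p, q) = (-0.851099, -1.040438), (dp/dtau, dq/dtau) = (-0.667148, -0.047991); Gamma_ppp = -0.227994, Gamma_ppq = -0.303992, Gamma_pqq = 0.000000, Gamma_qpp = -0.217447, Gamma_qpq = -0.289929, Gamma_qqq = 0.000000; k3 = (-0.667148, -0.047991, 0.120943, 0.115348)
  k4: at (p, q) = (-0.917965, -1.045370), (dp/dtau, dq/dtau) = (-0.654939, -0.036342); Gamma_ppp = -0.219328, Gamma_ppq = -0.292437, Gamma_pqq = 0.000000, Gamma_qpp = -0.210994, Gamma_qpq = -0.281326, Gamma_qqq = 0.000000; k4 = (-0.654939, -0.036342, 0.108001, 0.103897)
  Y <- Y + (h/6)(k1 + 2k2 + 2k3 + k4): p = -0.9179, q = -1.0453, dp/dtau = -0.6550, dq/dtau = -0.0364
step 4:
  k1: at (p, q) = (-0.917856, -1.045274), (dp/dtau, dq/dtau) = (-0.654979, -0.036394); Gamma_ppp = -0.219342, Gamma_ppq = -0.292455, Gamma_pqq = 0.000000, Gamma_qpp = -0.211015, Gamma_qpq = -0.281354, Gamma_qqq = 0.000000; k1 = (-0.654979, -0.036394, 0.108040, 0.103938)
  k2: at (p, q) = (-0.983354, -1.048913), (dp/dtau, dq/dtau) = (-0.644175, -0.026000); Gamma_ppp = -0.211446, Gamma_ppq = -0.281928, Gamma_pqq = 0.000000, Gamma_qpp = -0.205164, Gamma_qpq = -0.273552, Gamma_qqq = 0.000000; k2 = (-0.644175, -0.026000, 0.097186, 0.094298)
  k3: at (p, q) = (-0.982274, -1.047874), (dp/dtau, dq/dtau) = (-0.645260, -0.026964); Gamma_ppp = -0.211573, Gamma_ppq = -0.282097, Gamma_pqq = 0.000000, Gamma_qpp = -0.205372, Gamma_qpq = -0.273829, Gamma_qqq = 0.000000; k3 = (-0.645260, -0.026964, 0.097907, 0.095037)
  k4: at (p, q) = (-1.046908, -1.050667), (dp/dtau, dq/dtau) = (-0.635398, -0.017387); Gamma_ppp = -0.204291, Gamma_ppq = -0.272387, Gamma_pqq = 0.000000, Gamma_qpp = -0.199957, Gamma_qpq = -0.266610, Gamma_qqq = 0.000000; k4 = (-0.635398, -0.017387, 0.088497, 0.086619)
  Y <- Y + (h/6)(k1 + 2k2 + 2k3 + k4): p = -1.0468, q = -1.0506, dp/dtau = -0.6354, dq/dtau = -0.0174


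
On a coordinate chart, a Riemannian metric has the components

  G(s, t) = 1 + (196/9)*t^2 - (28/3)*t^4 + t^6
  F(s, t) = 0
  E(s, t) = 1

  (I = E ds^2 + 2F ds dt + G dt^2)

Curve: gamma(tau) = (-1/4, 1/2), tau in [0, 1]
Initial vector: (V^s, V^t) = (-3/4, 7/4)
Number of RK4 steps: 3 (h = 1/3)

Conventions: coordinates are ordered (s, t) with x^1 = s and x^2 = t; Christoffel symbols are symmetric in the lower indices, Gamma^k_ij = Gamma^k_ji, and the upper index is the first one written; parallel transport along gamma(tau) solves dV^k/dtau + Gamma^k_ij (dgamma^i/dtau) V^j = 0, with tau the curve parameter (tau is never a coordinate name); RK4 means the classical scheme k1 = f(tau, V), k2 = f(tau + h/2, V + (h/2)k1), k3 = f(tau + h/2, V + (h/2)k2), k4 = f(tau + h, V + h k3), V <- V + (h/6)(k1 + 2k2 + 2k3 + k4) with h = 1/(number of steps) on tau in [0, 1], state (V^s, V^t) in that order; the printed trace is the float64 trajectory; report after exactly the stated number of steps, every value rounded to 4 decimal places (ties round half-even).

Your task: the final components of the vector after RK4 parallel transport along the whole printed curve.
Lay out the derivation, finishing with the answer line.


gamma'(tau) = (0, 0); f(tau, V)^k = -Gamma^k_ij(gamma(tau)) gamma'^i(tau) V^j; h = 1/3; intermediate values shown to 6 dp
curve data and Christoffel symbols at the stage parameters:
  tau = 0.000000: gamma = (-0.250000, 0.500000), gamma' = (0.000000, 0.000000); Gamma_sss = 0.000000, Gamma_sst = 0.000000, Gamma_stt = 0.000000, Gamma_tss = 0.000000, Gamma_tst = 0.000000, Gamma_ttt = 1.471787
  tau = 0.166667: gamma = (-0.250000, 0.500000), gamma' = (0.000000, 0.000000); Gamma_sss = 0.000000, Gamma_sst = 0.000000, Gamma_stt = 0.000000, Gamma_tss = 0.000000, Gamma_tst = 0.000000, Gamma_ttt = 1.471787
  tau = 0.333333: gamma = (-0.250000, 0.500000), gamma' = (0.000000, 0.000000); Gamma_sss = 0.000000, Gamma_sst = 0.000000, Gamma_stt = 0.000000, Gamma_tss = 0.000000, Gamma_tst = 0.000000, Gamma_ttt = 1.471787
  tau = 0.500000: gamma = (-0.250000, 0.500000), gamma' = (0.000000, 0.000000); Gamma_sss = 0.000000, Gamma_sst = 0.000000, Gamma_stt = 0.000000, Gamma_tss = 0.000000, Gamma_tst = 0.000000, Gamma_ttt = 1.471787
  tau = 0.666667: gamma = (-0.250000, 0.500000), gamma' = (0.000000, 0.000000); Gamma_sss = 0.000000, Gamma_sst = 0.000000, Gamma_stt = 0.000000, Gamma_tss = 0.000000, Gamma_tst = 0.000000, Gamma_ttt = 1.471787
  tau = 0.833333: gamma = (-0.250000, 0.500000), gamma' = (0.000000, 0.000000); Gamma_sss = 0.000000, Gamma_sst = 0.000000, Gamma_stt = 0.000000, Gamma_tss = 0.000000, Gamma_tst = 0.000000, Gamma_ttt = 1.471787
  tau = 1.000000: gamma = (-0.250000, 0.500000), gamma' = (0.000000, 0.000000); Gamma_sss = 0.000000, Gamma_sst = 0.000000, Gamma_stt = 0.000000, Gamma_tss = 0.000000, Gamma_tst = 0.000000, Gamma_ttt = 1.471787
step 0: V^s = -0.7500, V^t = 1.7500
step 1: k1 = (0.000000, 0.000000), k2 = (0.000000, 0.000000), k3 = (0.000000, 0.000000), k4 = (0.000000, 0.000000); V <- V + (h/6)(k1 + 2k2 + 2k3 + k4): V^s = -0.7500, V^t = 1.7500
step 2: k1 = (0.000000, 0.000000), k2 = (0.000000, 0.000000), k3 = (0.000000, 0.000000), k4 = (0.000000, 0.000000); V <- V + (h/6)(k1 + 2k2 + 2k3 + k4): V^s = -0.7500, V^t = 1.7500
step 3: k1 = (0.000000, 0.000000), k2 = (0.000000, 0.000000), k3 = (0.000000, 0.000000), k4 = (0.000000, 0.000000); V <- V + (h/6)(k1 + 2k2 + 2k3 + k4): V^s = -0.7500, V^t = 1.7500

Answer: V^s = -0.7500, V^t = 1.7500


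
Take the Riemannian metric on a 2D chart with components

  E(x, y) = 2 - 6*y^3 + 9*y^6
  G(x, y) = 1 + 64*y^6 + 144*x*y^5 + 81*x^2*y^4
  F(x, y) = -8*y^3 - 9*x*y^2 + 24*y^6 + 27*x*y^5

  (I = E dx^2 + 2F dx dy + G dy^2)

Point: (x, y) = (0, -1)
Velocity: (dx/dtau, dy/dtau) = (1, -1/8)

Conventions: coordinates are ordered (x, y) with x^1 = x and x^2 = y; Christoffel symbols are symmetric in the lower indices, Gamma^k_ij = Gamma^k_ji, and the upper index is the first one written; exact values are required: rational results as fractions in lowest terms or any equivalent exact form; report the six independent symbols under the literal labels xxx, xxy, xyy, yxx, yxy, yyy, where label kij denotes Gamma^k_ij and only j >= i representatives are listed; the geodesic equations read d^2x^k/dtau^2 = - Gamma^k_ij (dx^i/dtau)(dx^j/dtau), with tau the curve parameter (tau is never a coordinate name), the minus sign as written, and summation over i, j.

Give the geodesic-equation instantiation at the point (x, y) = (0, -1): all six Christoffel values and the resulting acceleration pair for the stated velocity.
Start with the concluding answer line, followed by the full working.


Answer: Gamma_xxx = 0, Gamma_xxy = -4/9, Gamma_xyy = -32/27, Gamma_yxx = 0, Gamma_yxy = -8/9, Gamma_yyy = -64/27; accelerations (d^2x/dtau^2, d^2y/dtau^2) = (-5/54, -5/27)

E = 17, F = 32, G = 65 at the point
E_x = 0, E_y = -72, F_x = -36, F_y = -168, G_x = -144, G_y = -384
EG - F^2 = 81;  g^inv = (1/81) * [[65, -32], [-32, 17]]
first-kind symbols [ij,l] = (1/2)(d_i g_jl + d_j g_il - d_l g_ij): [xx,x] = E_x/2 = 0, [xx,y] = F_x - E_y/2 = 0, [xy,x] = E_y/2 = -36, [xy,y] = G_x/2 = -72, [yy,x] = F_y - G_x/2 = -96, [yy,y] = G_y/2 = -192
Gamma^x_ij = (G*[ij,x] - F*[ij,y])/(EG - F^2), Gamma^y_ij = (E*[ij,y] - F*[ij,x])/(EG - F^2)
Gamma_xxx = 0, Gamma_xxy = -4/9, Gamma_xyy = -32/27, Gamma_yxx = 0, Gamma_yxy = -8/9, Gamma_yyy = -64/27
d^2x/dtau^2 = -(Gamma_xxx*(1)^2 + 2*Gamma_xxy*(1)*(-1/8) + Gamma_xyy*(-1/8)^2) = -5/54
d^2y/dtau^2 = -(Gamma_yxx*(1)^2 + 2*Gamma_yxy*(1)*(-1/8) + Gamma_yyy*(-1/8)^2) = -5/27


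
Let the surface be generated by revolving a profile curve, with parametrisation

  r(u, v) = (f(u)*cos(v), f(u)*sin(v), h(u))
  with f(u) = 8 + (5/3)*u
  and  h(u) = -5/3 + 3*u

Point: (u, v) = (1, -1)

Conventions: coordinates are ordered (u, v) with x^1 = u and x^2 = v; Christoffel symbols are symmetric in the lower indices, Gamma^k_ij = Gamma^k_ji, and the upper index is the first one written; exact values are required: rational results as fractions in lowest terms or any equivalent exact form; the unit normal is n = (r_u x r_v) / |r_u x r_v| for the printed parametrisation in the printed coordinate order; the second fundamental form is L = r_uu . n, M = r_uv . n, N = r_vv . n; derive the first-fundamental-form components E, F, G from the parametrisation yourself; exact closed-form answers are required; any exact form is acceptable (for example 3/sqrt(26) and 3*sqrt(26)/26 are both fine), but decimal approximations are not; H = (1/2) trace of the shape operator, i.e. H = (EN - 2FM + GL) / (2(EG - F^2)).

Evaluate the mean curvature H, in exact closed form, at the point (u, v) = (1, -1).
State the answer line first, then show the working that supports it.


Answer: H = 27*sqrt(106)/6148

f = 29/3, f' = 5/3, f'' = 0, h' = 3, h'' = 0
E = 106/9, F = 0, G = 841/9; answer radicand W^2 = 106/9
unnormalised second-form numerators: l = 0, m = 0, n = 29; L = l/sqrt(106/9), and similarly M = m/sqrt(W^2), N = n/sqrt(W^2)
H = (E*n - 2*F*m + G*l) / (2*(EG - F^2)*sqrt(W^2)); E*n - 2*F*m + G*l = 3074/9, EG - F^2 = 89146/81, so H = (9/58)/sqrt(106/9)


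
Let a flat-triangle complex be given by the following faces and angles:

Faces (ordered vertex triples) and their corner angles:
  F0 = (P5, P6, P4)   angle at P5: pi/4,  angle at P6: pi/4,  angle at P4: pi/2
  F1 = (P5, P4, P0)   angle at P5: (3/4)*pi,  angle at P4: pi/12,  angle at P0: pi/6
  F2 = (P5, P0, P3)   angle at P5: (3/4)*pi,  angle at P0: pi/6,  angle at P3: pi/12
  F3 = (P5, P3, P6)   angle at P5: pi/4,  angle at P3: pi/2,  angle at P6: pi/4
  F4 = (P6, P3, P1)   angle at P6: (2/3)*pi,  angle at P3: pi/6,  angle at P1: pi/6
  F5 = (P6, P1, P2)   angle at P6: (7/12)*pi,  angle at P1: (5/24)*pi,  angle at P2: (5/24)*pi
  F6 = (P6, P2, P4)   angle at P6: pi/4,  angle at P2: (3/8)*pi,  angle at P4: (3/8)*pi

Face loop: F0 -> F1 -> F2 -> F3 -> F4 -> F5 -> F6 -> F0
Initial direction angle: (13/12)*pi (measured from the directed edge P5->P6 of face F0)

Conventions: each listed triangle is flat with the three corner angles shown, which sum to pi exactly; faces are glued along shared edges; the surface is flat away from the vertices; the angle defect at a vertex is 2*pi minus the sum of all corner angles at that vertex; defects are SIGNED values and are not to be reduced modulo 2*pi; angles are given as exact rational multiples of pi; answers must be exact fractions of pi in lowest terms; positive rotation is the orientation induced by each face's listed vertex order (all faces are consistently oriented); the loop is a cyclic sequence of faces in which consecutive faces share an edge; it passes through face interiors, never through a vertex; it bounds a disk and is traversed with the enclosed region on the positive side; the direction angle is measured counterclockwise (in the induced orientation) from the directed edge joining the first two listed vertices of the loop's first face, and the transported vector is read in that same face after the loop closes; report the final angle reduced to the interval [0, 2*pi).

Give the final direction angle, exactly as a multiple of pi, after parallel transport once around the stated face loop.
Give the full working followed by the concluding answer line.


enclosed vertex P5: corner angles sum to 2*pi, defect = 2*pi - 2*pi = 0
enclosed vertex P6: corner angles sum to 2*pi, defect = 2*pi - 2*pi = 0
holonomy = initial angle + sum of enclosed defects (mod 2*pi), positive in the induced orientation
final angle = (13/12)*pi + 0 = (13/12)*pi (mod 2*pi)

Answer: final direction angle = (13/12)*pi


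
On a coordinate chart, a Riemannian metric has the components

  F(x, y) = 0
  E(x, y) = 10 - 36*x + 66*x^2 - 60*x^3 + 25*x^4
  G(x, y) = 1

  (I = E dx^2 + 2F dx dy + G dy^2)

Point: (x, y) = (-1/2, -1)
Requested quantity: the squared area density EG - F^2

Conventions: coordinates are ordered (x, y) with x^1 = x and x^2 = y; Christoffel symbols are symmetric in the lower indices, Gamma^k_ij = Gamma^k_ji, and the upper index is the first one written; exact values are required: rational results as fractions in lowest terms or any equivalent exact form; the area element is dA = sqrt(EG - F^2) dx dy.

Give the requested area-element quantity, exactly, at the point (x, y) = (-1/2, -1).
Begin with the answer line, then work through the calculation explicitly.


Answer: EG - F^2 = 857/16

E = 857/16, F = 0, G = 1; EG - F^2 = 857/16


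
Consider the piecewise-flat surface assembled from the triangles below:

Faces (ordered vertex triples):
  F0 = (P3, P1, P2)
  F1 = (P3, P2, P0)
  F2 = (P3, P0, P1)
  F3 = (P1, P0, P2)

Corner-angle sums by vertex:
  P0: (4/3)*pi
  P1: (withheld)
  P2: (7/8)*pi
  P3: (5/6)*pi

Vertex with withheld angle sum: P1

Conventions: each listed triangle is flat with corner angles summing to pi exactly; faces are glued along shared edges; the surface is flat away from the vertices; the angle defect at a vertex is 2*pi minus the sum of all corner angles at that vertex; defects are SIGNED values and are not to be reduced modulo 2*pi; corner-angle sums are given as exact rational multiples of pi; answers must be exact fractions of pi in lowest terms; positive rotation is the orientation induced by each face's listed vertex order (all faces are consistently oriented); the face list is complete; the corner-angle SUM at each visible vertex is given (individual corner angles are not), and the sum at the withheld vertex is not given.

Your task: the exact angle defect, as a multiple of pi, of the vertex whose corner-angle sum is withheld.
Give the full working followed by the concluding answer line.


V = 4, E = 6, F = 4; chi = V - E + F = 2
Gauss-Bonnet: total defect = 2*pi*chi = 4*pi; visible defects sum to (71/24)*pi

Answer: defect(P1) = (25/24)*pi


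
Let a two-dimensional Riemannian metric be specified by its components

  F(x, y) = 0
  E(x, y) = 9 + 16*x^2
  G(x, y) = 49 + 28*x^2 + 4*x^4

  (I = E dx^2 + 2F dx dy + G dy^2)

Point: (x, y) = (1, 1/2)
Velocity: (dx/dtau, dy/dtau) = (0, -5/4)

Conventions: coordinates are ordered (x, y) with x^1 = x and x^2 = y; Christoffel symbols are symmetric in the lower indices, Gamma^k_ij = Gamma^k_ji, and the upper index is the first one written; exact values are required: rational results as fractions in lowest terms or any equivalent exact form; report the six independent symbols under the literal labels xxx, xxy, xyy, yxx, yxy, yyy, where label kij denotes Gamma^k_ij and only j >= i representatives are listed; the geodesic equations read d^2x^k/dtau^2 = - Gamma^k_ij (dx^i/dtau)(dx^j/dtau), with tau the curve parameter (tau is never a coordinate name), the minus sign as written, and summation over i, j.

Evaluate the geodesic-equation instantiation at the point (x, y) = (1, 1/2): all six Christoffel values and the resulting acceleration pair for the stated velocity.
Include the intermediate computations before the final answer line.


E = 25, F = 0, G = 81 at the point
E_x = 32, E_y = 0, F_x = 0, F_y = 0, G_x = 72, G_y = 0
EG - F^2 = 2025;  g^inv = (1/2025) * [[81, 0], [0, 25]]
first-kind symbols [ij,l] = (1/2)(d_i g_jl + d_j g_il - d_l g_ij): [xx,x] = E_x/2 = 16, [xx,y] = F_x - E_y/2 = 0, [xy,x] = E_y/2 = 0, [xy,y] = G_x/2 = 36, [yy,x] = F_y - G_x/2 = -36, [yy,y] = G_y/2 = 0
Gamma^x_ij = (G*[ij,x] - F*[ij,y])/(EG - F^2), Gamma^y_ij = (E*[ij,y] - F*[ij,x])/(EG - F^2)
Gamma_xxx = 16/25, Gamma_xxy = 0, Gamma_xyy = -36/25, Gamma_yxx = 0, Gamma_yxy = 4/9, Gamma_yyy = 0
d^2x/dtau^2 = -(Gamma_xxx*(0)^2 + 2*Gamma_xxy*(0)*(-5/4) + Gamma_xyy*(-5/4)^2) = 9/4
d^2y/dtau^2 = -(Gamma_yxx*(0)^2 + 2*Gamma_yxy*(0)*(-5/4) + Gamma_yyy*(-5/4)^2) = 0

Answer: Gamma_xxx = 16/25, Gamma_xxy = 0, Gamma_xyy = -36/25, Gamma_yxx = 0, Gamma_yxy = 4/9, Gamma_yyy = 0; accelerations (d^2x/dtau^2, d^2y/dtau^2) = (9/4, 0)


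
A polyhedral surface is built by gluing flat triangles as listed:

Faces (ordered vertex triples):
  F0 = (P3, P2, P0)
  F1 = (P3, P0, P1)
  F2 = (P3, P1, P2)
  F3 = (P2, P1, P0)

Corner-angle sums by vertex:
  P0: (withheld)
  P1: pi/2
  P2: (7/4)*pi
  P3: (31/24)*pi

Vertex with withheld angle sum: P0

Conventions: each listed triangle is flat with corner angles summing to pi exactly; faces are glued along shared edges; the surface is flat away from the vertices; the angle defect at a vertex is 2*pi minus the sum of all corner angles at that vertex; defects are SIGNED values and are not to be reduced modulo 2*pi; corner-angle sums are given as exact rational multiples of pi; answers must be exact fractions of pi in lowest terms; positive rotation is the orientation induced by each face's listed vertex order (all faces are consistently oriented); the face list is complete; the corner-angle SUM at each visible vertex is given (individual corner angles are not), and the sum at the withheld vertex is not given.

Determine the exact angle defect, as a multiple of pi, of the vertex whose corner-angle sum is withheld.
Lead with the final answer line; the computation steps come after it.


Answer: defect(P0) = (37/24)*pi

V = 4, E = 6, F = 4; chi = V - E + F = 2
Gauss-Bonnet: total defect = 2*pi*chi = 4*pi; visible defects sum to (59/24)*pi


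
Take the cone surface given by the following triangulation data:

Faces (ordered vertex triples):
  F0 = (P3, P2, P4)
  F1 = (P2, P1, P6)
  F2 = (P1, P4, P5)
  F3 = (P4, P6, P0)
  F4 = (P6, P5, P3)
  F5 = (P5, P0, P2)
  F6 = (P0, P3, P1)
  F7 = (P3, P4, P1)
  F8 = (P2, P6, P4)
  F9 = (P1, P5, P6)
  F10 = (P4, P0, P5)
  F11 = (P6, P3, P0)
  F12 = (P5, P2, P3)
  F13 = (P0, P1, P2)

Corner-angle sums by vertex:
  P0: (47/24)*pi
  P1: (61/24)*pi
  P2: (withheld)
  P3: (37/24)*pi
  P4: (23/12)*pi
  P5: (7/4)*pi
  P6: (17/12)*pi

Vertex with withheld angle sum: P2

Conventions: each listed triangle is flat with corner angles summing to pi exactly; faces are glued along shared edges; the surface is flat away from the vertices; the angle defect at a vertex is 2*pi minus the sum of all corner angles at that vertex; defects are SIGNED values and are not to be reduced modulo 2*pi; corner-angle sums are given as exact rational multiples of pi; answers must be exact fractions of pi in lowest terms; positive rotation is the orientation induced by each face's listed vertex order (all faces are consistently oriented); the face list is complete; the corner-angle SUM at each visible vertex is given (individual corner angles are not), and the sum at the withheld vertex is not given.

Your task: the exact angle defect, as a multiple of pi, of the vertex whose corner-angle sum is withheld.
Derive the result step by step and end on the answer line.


V = 7, E = 21, F = 14; chi = V - E + F = 0
Gauss-Bonnet: total defect = 2*pi*chi = 0; visible defects sum to (7/8)*pi

Answer: defect(P2) = (-7/8)*pi


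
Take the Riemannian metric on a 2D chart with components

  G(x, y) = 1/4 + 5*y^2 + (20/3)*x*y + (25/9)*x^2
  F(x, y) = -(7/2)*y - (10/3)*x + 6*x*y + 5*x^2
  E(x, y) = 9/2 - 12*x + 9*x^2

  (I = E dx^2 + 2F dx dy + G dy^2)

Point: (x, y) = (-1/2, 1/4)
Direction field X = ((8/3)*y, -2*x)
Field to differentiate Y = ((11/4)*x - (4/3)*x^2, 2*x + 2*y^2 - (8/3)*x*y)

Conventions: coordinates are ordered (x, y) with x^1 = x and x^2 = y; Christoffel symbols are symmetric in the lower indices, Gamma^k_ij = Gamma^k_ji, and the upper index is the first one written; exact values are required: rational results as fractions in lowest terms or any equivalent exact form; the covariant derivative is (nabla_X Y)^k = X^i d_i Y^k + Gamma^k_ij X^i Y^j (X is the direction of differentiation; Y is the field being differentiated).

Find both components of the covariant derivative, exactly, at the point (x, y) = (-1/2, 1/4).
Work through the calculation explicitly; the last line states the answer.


E = 51/4, F = 31/24, G = 61/144 at the point
E_x = -21, E_y = 0, F_x = -41/6, F_y = -13/2, G_x = -10/9, G_y = -5/6
EG - F^2 = 1075/288;  g^inv = (288/1075) * [[61/144, -31/24], [-31/24, 51/4]]
first-kind symbols [ij,l] = (1/2)(d_i g_jl + d_j g_il - d_l g_ij): [xx,x] = E_x/2 = -21/2, [xx,y] = F_x - E_y/2 = -41/6, [xy,x] = E_y/2 = 0, [xy,y] = G_x/2 = -5/9, [yy,x] = F_y - G_x/2 = -107/18, [yy,y] = G_y/2 = -5/12
Gamma^x_ij = (G*[ij,x] - F*[ij,y])/(EG - F^2), Gamma^y_ij = (E*[ij,y] - F*[ij,x])/(EG - F^2)
Gamma_xxx = 1261/1075, Gamma_xxy = 124/645, Gamma_xyy = -5132/9675, Gamma_yxx = -21186/1075, Gamma_yxy = -408/215, Gamma_yyy = 2044/3225
X = (2/3, 1), Y = (-41/24, -13/24) at the point

Answer: (nabla_X Y)^x = 29623/23220, (nabla_X Y)^y = 6289/215


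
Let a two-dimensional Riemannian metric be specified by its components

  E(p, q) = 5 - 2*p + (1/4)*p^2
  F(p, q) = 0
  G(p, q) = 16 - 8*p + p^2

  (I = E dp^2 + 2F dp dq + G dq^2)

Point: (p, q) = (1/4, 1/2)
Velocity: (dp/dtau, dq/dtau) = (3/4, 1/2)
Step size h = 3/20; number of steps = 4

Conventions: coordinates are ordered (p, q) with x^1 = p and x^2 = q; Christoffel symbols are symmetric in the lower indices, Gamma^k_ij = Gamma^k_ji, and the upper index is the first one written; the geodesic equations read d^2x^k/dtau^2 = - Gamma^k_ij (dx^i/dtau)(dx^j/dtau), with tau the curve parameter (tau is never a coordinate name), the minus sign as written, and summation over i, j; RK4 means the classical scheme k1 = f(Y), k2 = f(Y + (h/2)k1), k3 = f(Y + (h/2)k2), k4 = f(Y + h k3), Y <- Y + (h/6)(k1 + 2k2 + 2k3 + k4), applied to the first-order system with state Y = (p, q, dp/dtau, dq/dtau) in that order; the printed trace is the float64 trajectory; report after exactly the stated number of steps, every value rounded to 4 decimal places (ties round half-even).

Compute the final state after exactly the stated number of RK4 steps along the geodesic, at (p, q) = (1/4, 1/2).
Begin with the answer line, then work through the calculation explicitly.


Answer: p = 0.6748, q = 0.8393, dp/dtau = 0.6488, dq/dtau = 0.6359

f(Y) = (dp/dtau, dq/dtau, -Gamma^p_ij Y'^i Y'^j, -Gamma^q_ij Y'^i Y'^j) with the Gammas evaluated at the stage position; h = 0.150000; intermediate values shown to 6 dp
step 0: p = 0.2500, q = 0.5000, dp/dtau = 0.7500, dq/dtau = 0.5000
step 1:
  k1: at (p, q) = (0.250000, 0.500000), (dp/dtau, dq/dtau) = (0.750000, 0.500000); Gamma_ppp = -0.207612, Gamma_ppq = 0.000000, Gamma_pqq = 0.830450, Gamma_qpp = 0.000000, Gamma_qpq = -0.266667, Gamma_qqq = 0.000000; k1 = (0.750000, 0.500000, -0.090830, 0.200000)
  k2: at (p, q) = (0.306250, 0.537500), (dp/dtau, dq/dtau) = (0.743188, 0.515000); Gamma_ppp = -0.209351, Gamma_ppq = 0.000000, Gamma_pqq = 0.837405, Gamma_qpp = 0.000000, Gamma_qpq = -0.270728, Gamma_qqq = 0.000000; k2 = (0.743188, 0.515000, -0.106470, 0.207237)
  k3: at (p, q) = (0.305739, 0.538625), (dp/dtau, dq/dtau) = (0.742015, 0.515543); Gamma_ppp = -0.209335, Gamma_ppq = 0.000000, Gamma_pqq = 0.837342, Gamma_qpp = 0.000000, Gamma_qpq = -0.270690, Gamma_qqq = 0.000000; k3 = (0.742015, 0.515543, -0.107295, 0.207100)
  k4: at (p, q) = (0.361302, 0.577331), (dp/dtau, dq/dtau) = (0.733906, 0.531065); Gamma_ppp = -0.211060, Gamma_ppq = 0.000000, Gamma_pqq = 0.844239, Gamma_qpp = 0.000000, Gamma_qpq = -0.274824, Gamma_qqq = 0.000000; k4 = (0.733906, 0.531065, -0.124420, 0.214226)
  Y <- Y + (h/6)(k1 + 2k2 + 2k3 + k4): p = 0.3614, q = 0.5773, dp/dtau = 0.7339, dq/dtau = 0.5311
step 2:
  k1: at (p, q) = (0.361358, 0.577304), (dp/dtau, dq/dtau) = (0.733930, 0.531073); Gamma_ppp = -0.211062, Gamma_ppq = 0.000000, Gamma_pqq = 0.844246, Gamma_qpp = 0.000000, Gamma_qpq = -0.274828, Gamma_qqq = 0.000000; k1 = (0.733930, 0.531073, -0.124420, 0.214239)
  k2: at (p, q) = (0.416403, 0.617134), (dp/dtau, dq/dtau) = (0.724599, 0.547140); Gamma_ppp = -0.212775, Gamma_ppq = 0.000000, Gamma_pqq = 0.851101, Gamma_qpp = 0.000000, Gamma_qpq = -0.279049, Gamma_qqq = 0.000000; k2 = (0.724599, 0.547140, -0.143072, 0.221262)
  k3: at (p, q) = (0.415703, 0.618339), (dp/dtau, dq/dtau) = (0.723200, 0.547667); Gamma_ppp = -0.212753, Gamma_ppq = 0.000000, Gamma_pqq = 0.851014, Gamma_qpp = 0.000000, Gamma_qpq = -0.278995, Gamma_qqq = 0.000000; k3 = (0.723200, 0.547667, -0.143979, 0.221005)
  k4: at (p, q) = (0.469838, 0.659454), (dp/dtau, dq/dtau) = (0.712334, 0.564223); Gamma_ppp = -0.214443, Gamma_ppq = 0.000000, Gamma_pqq = 0.857770, Gamma_qpp = 0.000000, Gamma_qpq = -0.283273, Gamma_qqq = 0.000000; k4 = (0.712334, 0.564223, -0.164257, 0.227704)
  Y <- Y + (h/6)(k1 + 2k2 + 2k3 + k4): p = 0.4699, q = 0.6594, dp/dtau = 0.7124, dq/dtau = 0.5642
step 3:
  k1: at (p, q) = (0.469904, 0.659427), (dp/dtau, dq/dtau) = (0.712361, 0.564234); Gamma_ppp = -0.214445, Gamma_ppq = 0.000000, Gamma_pqq = 0.857778, Gamma_qpp = 0.000000, Gamma_qpq = -0.283278, Gamma_qqq = 0.000000; k1 = (0.712361, 0.564234, -0.164261, 0.227721)
  k2: at (p, q) = (0.523331, 0.701744), (dp/dtau, dq/dtau) = (0.700041, 0.581314); Gamma_ppp = -0.216114, Gamma_ppq = 0.000000, Gamma_pqq = 0.864455, Gamma_qpp = 0.000000, Gamma_qpq = -0.287632, Gamma_qqq = 0.000000; k2 = (0.700041, 0.581314, -0.186213, 0.234100)
  k3: at (p, q) = (0.522407, 0.703025), (dp/dtau, dq/dtau) = (0.698395, 0.581792); Gamma_ppp = -0.216085, Gamma_ppq = 0.000000, Gamma_pqq = 0.864339, Gamma_qpp = 0.000000, Gamma_qpq = -0.287555, Gamma_qqq = 0.000000; k3 = (0.698395, 0.581792, -0.187166, 0.233679)
  k4: at (p, q) = (0.574664, 0.746695), (dp/dtau, dq/dtau) = (0.684286, 0.599286); Gamma_ppp = -0.217718, Gamma_ppq = 0.000000, Gamma_pqq = 0.870871, Gamma_qpp = 0.000000, Gamma_qpq = -0.291942, Gamma_qqq = 0.000000; k4 = (0.684286, 0.599286, -0.210822, 0.239441)
  Y <- Y + (h/6)(k1 + 2k2 + 2k3 + k4): p = 0.5747, q = 0.7467, dp/dtau = 0.6843, dq/dtau = 0.5993
step 4:
  k1: at (p, q) = (0.574742, 0.746670), (dp/dtau, dq/dtau) = (0.684315, 0.599302); Gamma_ppp = -0.217720, Gamma_ppq = 0.000000, Gamma_pqq = 0.870880, Gamma_qpp = 0.000000, Gamma_qpq = -0.291949, Gamma_qqq = 0.000000; k1 = (0.684315, 0.599302, -0.210833, 0.239463)
  k2: at (p, q) = (0.626066, 0.791618), (dp/dtau, dq/dtau) = (0.668502, 0.617262); Gamma_ppp = -0.219323, Gamma_ppq = 0.000000, Gamma_pqq = 0.877290, Gamma_qpp = 0.000000, Gamma_qpq = -0.296390, Gamma_qqq = 0.000000; k2 = (0.668502, 0.617262, -0.236244, 0.244605)
  k3: at (p, q) = (0.624880, 0.792964), (dp/dtau, dq/dtau) = (0.666597, 0.617648); Gamma_ppp = -0.219286, Gamma_ppq = 0.000000, Gamma_pqq = 0.877142, Gamma_qpp = 0.000000, Gamma_qpq = -0.296286, Gamma_qqq = 0.000000; k3 = (0.666597, 0.617648, -0.237180, 0.243975)
  k4: at (p, q) = (0.674732, 0.839317), (dp/dtau, dq/dtau) = (0.648738, 0.635899); Gamma_ppp = -0.220839, Gamma_ppq = 0.000000, Gamma_pqq = 0.883357, Gamma_qpp = 0.000000, Gamma_qpq = -0.300728, Gamma_qqq = 0.000000; k4 = (0.648738, 0.635899, -0.264258, 0.248119)
  Y <- Y + (h/6)(k1 + 2k2 + 2k3 + k4): p = 0.6748, q = 0.8393, dp/dtau = 0.6488, dq/dtau = 0.6359


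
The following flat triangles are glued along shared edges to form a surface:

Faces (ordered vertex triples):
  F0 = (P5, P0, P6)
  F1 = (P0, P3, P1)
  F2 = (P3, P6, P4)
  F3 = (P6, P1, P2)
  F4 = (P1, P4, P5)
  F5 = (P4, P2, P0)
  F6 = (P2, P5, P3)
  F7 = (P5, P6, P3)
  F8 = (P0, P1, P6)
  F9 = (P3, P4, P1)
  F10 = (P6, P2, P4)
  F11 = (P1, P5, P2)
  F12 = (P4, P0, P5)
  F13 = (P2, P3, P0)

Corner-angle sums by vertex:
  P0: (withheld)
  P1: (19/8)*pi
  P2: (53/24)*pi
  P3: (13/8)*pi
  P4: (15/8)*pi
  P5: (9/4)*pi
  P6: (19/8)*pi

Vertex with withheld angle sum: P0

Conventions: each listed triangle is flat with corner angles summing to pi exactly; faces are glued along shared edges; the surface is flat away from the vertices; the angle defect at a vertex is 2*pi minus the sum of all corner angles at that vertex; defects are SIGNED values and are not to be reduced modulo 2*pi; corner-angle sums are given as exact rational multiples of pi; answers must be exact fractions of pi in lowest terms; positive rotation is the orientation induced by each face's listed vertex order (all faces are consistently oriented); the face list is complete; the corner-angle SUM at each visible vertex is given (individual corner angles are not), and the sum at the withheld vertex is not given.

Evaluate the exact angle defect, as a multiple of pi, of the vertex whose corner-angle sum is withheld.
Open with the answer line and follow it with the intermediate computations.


Answer: defect(P0) = (17/24)*pi

V = 7, E = 21, F = 14; chi = V - E + F = 0
Gauss-Bonnet: total defect = 2*pi*chi = 0; visible defects sum to (-17/24)*pi


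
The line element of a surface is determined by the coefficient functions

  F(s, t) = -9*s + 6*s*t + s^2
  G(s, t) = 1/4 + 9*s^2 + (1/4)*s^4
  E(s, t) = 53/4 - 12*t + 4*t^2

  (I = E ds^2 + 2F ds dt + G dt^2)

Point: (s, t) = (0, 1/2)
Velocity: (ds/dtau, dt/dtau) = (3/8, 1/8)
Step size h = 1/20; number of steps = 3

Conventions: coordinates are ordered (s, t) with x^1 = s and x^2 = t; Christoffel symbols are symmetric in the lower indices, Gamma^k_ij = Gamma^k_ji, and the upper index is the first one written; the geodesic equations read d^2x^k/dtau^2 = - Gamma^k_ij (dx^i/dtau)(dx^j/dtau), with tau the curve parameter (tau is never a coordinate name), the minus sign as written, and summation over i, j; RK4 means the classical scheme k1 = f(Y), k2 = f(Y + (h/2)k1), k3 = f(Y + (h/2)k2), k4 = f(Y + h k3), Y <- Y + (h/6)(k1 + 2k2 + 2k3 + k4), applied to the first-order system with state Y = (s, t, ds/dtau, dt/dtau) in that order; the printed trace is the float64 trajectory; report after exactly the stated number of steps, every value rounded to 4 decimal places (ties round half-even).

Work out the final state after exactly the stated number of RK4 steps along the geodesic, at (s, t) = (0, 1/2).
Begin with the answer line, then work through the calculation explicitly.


Answer: s = 0.0571, t = 0.5304, ds/dtau = 0.3891, dt/dtau = 0.2708

f(Y) = (ds/dtau, dt/dtau, -Gamma^s_ij Y'^i Y'^j, -Gamma^t_ij Y'^i Y'^j) with the Gammas evaluated at the stage position; h = 0.050000; intermediate values shown to 6 dp
step 0: s = 0.0000, t = 0.5000, ds/dtau = 0.3750, dt/dtau = 0.1250
step 1:
  k1: at (s, t) = (0.000000, 0.500000), (ds/dtau, dt/dtau) = (0.375000, 0.125000); Gamma_sss = 0.000000, Gamma_sst = -0.484848, Gamma_stt = 0.000000, Gamma_tss = -8.000000, Gamma_tst = 0.000000, Gamma_ttt = 0.000000; k1 = (0.375000, 0.125000, 0.045455, 1.125000)
  k2: at (s, t) = (0.009375, 0.503125), (ds/dtau, dt/dtau) = (0.376136, 0.153125); Gamma_sss = -0.053686, Gamma_sst = -0.483244, Gamma_stt = -0.003425, Gamma_tss = -7.887067, Gamma_tst = 0.228558, Gamma_ttt = -0.000765; k2 = (0.376136, 0.153125, 0.063341, 1.089541)
  k3: at (s, t) = (0.009403, 0.503828), (ds/dtau, dt/dtau) = (0.376584, 0.152239); Gamma_sss = -0.053806, Gamma_sst = -0.483223, Gamma_stt = -0.003437, Gamma_tss = -7.881138, Gamma_tst = 0.229328, Gamma_ttt = -0.000769; k3 = (0.376584, 0.152239, 0.063117, 1.091388)
  k4: at (s, t) = (0.018829, 0.507612), (ds/dtau, dt/dtau) = (0.378156, 0.179569); Gamma_sss = -0.105586, Gamma_sst = -0.478470, Gamma_stt = -0.006940, Gamma_tss = -7.736923, Gamma_tst = 0.458120, Gamma_ttt = -0.003063; k4 = (0.378156, 0.179569, 0.080304, 1.044276)
  Y <- Y + (h/6)(k1 + 2k2 + 2k3 + k4): s = 0.0188, t = 0.5076, ds/dtau = 0.3782, dt/dtau = 0.1794
step 2:
  k1: at (s, t) = (0.018822, 0.507627), (ds/dtau, dt/dtau) = (0.378156, 0.179426); Gamma_sss = -0.105544, Gamma_sst = -0.478475, Gamma_stt = -0.006937, Gamma_tss = -7.736899, Gamma_tst = 0.457942, Gamma_ttt = -0.003061; k1 = (0.378156, 0.179426, 0.080246, 1.044345)
  k2: at (s, t) = (0.028276, 0.512113), (ds/dtau, dt/dtau) = (0.380162, 0.205535); Gamma_sss = -0.154704, Gamma_sst = -0.470636, Gamma_stt = -0.010545, Gamma_tss = -7.562440, Gamma_tst = 0.684263, Gamma_ttt = -0.006839; k2 = (0.380162, 0.205535, 0.096351, 0.986303)
  k3: at (s, t) = (0.028326, 0.512766), (ds/dtau, dt/dtau) = (0.380564, 0.204084); Gamma_sss = -0.154849, Gamma_sst = -0.470569, Gamma_stt = -0.010571, Gamma_tss = -7.556428, Gamma_tst = 0.685658, Gamma_ttt = -0.006862; k3 = (0.380564, 0.204084, 0.095962, 0.988172)
  k4: at (s, t) = (0.037850, 0.517832), (ds/dtau, dt/dtau) = (0.382954, 0.228835); Gamma_sss = -0.200977, Gamma_sst = -0.459679, Gamma_stt = -0.014337, Gamma_tss = -7.353446, Gamma_tst = 0.908362, Gamma_ttt = -0.012086; k4 = (0.382954, 0.228835, 0.110791, 0.919837)
  Y <- Y + (h/6)(k1 + 2k2 + 2k3 + k4): s = 0.0378, t = 0.5179, ds/dtau = 0.3830, dt/dtau = 0.2287
step 3:
  k1: at (s, t) = (0.037843, 0.517857), (ds/dtau, dt/dtau) = (0.382953, 0.228702); Gamma_sss = -0.200939, Gamma_sst = -0.459687, Gamma_stt = -0.014335, Gamma_tss = -7.353372, Gamma_tst = 0.908216, Gamma_ttt = -0.012082; k1 = (0.382953, 0.228702, 0.110739, 0.919938)
  k2: at (s, t) = (0.047417, 0.523574), (ds/dtau, dt/dtau) = (0.385721, 0.251701); Gamma_sss = -0.243428, Gamma_sst = -0.445928, Gamma_stt = -0.018285, Gamma_tss = -7.123738, Gamma_tst = 1.124685, Gamma_ttt = -0.018644; k2 = (0.385721, 0.251701, 0.123963, 0.842674)
  k3: at (s, t) = (0.047486, 0.524149), (ds/dtau, dt/dtau) = (0.386052, 0.249769); Gamma_sss = -0.243567, Gamma_sst = -0.445797, Gamma_stt = -0.018323, Gamma_tss = -7.117767, Gamma_tst = 1.126491, Gamma_ttt = -0.018695; k3 = (0.386052, 0.249769, 0.123414, 0.844729)
  k4: at (s, t) = (0.057146, 0.530345), (ds/dtau, dt/dtau) = (0.389124, 0.270939); Gamma_sss = -0.282090, Gamma_sst = -0.429292, Gamma_stt = -0.022502, Gamma_tss = -6.864461, Gamma_tst = 1.335319, Gamma_ttt = -0.026513; k4 = (0.389124, 0.270939, 0.134884, 0.759782)
  Y <- Y + (h/6)(k1 + 2k2 + 2k3 + k4): s = 0.0571, t = 0.5304, ds/dtau = 0.3891, dt/dtau = 0.2708


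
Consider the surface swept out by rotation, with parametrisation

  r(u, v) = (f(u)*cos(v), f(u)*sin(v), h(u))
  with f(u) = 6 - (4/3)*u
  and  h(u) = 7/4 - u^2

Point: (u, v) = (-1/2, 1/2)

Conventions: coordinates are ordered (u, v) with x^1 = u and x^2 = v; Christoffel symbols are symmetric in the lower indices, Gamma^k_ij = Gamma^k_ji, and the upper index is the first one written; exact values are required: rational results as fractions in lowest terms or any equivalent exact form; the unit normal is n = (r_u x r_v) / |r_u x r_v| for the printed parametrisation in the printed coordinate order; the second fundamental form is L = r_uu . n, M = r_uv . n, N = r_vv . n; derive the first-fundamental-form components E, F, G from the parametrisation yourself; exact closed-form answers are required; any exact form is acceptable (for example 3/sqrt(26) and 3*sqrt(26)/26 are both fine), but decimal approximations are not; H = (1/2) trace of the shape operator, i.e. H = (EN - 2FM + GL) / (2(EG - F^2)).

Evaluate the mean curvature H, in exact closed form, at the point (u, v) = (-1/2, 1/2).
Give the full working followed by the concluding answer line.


f = 20/3, f' = -4/3, f'' = 0, h' = 1, h'' = -2
E = 25/9, F = 0, G = 400/9; answer radicand W^2 = 25/9
unnormalised second-form numerators: l = 8/3, m = 0, n = 20/3; L = l/sqrt(25/9), and similarly M = m/sqrt(W^2), N = n/sqrt(W^2)
H = (E*n - 2*F*m + G*l) / (2*(EG - F^2)*sqrt(W^2)); E*n - 2*F*m + G*l = 3700/27, EG - F^2 = 10000/81, so H = (111/200)/sqrt(25/9)

Answer: H = 333/1000


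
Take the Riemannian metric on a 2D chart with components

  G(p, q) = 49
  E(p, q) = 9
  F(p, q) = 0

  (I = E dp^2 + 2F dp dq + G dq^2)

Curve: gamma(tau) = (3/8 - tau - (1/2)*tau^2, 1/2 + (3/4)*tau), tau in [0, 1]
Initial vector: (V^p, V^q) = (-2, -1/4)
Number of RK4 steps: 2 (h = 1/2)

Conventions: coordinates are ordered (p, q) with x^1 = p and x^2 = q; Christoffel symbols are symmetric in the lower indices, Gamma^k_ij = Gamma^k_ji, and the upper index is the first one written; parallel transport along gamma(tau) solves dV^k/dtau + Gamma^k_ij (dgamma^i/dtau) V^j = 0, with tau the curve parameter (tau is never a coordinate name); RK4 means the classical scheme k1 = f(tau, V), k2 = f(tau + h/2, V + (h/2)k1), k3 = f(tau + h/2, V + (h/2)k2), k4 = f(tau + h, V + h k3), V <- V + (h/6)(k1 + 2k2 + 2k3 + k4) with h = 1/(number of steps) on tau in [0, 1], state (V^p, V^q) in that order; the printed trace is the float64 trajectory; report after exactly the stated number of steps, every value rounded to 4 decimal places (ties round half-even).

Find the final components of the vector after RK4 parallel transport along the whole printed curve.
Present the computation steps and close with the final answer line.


gamma'(tau) = (-1 - tau, 3/4); f(tau, V)^k = -Gamma^k_ij(gamma(tau)) gamma'^i(tau) V^j; h = 1/2; intermediate values shown to 6 dp
curve data and Christoffel symbols at the stage parameters:
  tau = 0.000000: gamma = (0.375000, 0.500000), gamma' = (-1.000000, 0.750000); Gamma_ppp = 0.000000, Gamma_ppq = 0.000000, Gamma_pqq = 0.000000, Gamma_qpp = 0.000000, Gamma_qpq = 0.000000, Gamma_qqq = 0.000000
  tau = 0.250000: gamma = (0.093750, 0.687500), gamma' = (-1.250000, 0.750000); Gamma_ppp = 0.000000, Gamma_ppq = 0.000000, Gamma_pqq = 0.000000, Gamma_qpp = 0.000000, Gamma_qpq = 0.000000, Gamma_qqq = 0.000000
  tau = 0.500000: gamma = (-0.250000, 0.875000), gamma' = (-1.500000, 0.750000); Gamma_ppp = 0.000000, Gamma_ppq = 0.000000, Gamma_pqq = 0.000000, Gamma_qpp = 0.000000, Gamma_qpq = 0.000000, Gamma_qqq = 0.000000
  tau = 0.750000: gamma = (-0.656250, 1.062500), gamma' = (-1.750000, 0.750000); Gamma_ppp = 0.000000, Gamma_ppq = 0.000000, Gamma_pqq = 0.000000, Gamma_qpp = 0.000000, Gamma_qpq = 0.000000, Gamma_qqq = 0.000000
  tau = 1.000000: gamma = (-1.125000, 1.250000), gamma' = (-2.000000, 0.750000); Gamma_ppp = 0.000000, Gamma_ppq = 0.000000, Gamma_pqq = 0.000000, Gamma_qpp = 0.000000, Gamma_qpq = 0.000000, Gamma_qqq = 0.000000
step 0: V^p = -2.0000, V^q = -0.2500
step 1: k1 = (0.000000, 0.000000), k2 = (0.000000, 0.000000), k3 = (0.000000, 0.000000), k4 = (0.000000, 0.000000); V <- V + (h/6)(k1 + 2k2 + 2k3 + k4): V^p = -2.0000, V^q = -0.2500
step 2: k1 = (0.000000, 0.000000), k2 = (0.000000, 0.000000), k3 = (0.000000, 0.000000), k4 = (0.000000, 0.000000); V <- V + (h/6)(k1 + 2k2 + 2k3 + k4): V^p = -2.0000, V^q = -0.2500

Answer: V^p = -2.0000, V^q = -0.2500
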